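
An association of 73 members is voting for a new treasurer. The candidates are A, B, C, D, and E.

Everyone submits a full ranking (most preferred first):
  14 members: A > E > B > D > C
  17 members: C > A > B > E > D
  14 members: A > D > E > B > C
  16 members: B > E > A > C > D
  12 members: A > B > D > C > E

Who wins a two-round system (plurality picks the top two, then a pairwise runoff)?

A

Round 1 first-place votes: A 40, B 16, C 17, D 0, E 0. A and C advance.
Runoff: A is ranked above C on 56 ballots, C above A on 17.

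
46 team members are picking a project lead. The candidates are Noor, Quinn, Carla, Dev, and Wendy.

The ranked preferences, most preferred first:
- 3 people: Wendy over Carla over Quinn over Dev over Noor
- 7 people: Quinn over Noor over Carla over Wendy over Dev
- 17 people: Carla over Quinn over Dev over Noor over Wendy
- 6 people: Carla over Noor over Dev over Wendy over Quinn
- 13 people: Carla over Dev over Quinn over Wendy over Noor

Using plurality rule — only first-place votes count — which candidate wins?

Carla

First-place votes: Noor 0, Quinn 7, Carla 36, Dev 0, Wendy 3.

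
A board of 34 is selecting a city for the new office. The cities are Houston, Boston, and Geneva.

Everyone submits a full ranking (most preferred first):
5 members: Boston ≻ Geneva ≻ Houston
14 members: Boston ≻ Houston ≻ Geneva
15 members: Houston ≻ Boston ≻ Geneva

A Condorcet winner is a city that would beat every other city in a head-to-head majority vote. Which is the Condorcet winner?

Boston

Boston vs Houston: 19–15
Boston vs Geneva: 34–0
Boston beats every other city.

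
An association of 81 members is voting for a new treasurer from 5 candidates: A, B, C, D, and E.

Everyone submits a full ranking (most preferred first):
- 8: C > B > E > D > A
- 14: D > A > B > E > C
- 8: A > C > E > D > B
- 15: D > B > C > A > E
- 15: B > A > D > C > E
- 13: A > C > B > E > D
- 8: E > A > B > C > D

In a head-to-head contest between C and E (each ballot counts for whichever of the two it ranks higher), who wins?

C

C is ranked above E on 59 ballots; E above C on 22.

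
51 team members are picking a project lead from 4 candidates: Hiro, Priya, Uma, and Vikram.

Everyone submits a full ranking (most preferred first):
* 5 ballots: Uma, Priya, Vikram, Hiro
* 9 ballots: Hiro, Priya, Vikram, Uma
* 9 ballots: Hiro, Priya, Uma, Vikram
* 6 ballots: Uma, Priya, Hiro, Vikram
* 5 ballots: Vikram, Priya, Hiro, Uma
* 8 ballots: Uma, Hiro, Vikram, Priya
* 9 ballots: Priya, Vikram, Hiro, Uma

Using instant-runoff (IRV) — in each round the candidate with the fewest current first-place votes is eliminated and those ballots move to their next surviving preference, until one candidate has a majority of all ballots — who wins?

Round 1: Hiro 18, Priya 9, Uma 19, Vikram 5. Vikram eliminated.
Round 2: Hiro 18, Priya 14, Uma 19. Priya eliminated.
Round 3: Hiro 32, Uma 19. Hiro has a majority (≥26).

Hiro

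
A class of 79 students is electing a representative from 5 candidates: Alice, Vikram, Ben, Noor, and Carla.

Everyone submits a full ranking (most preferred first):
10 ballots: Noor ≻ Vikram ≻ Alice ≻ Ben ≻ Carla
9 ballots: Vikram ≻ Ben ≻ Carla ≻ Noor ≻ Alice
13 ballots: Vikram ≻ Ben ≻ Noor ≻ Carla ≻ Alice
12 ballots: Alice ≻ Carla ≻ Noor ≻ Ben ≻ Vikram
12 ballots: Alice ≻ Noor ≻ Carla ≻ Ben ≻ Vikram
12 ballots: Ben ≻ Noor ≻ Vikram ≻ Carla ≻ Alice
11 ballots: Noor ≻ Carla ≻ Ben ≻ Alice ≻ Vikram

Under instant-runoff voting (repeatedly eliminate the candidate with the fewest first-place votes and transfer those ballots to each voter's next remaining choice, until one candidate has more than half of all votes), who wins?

Noor

Round 1: Alice 24, Vikram 22, Ben 12, Noor 21, Carla 0. Carla eliminated.
Round 2: Alice 24, Vikram 22, Ben 12, Noor 21. Ben eliminated.
Round 3: Alice 24, Vikram 22, Noor 33. Vikram eliminated.
Round 4: Alice 24, Noor 55. Noor has a majority (≥40).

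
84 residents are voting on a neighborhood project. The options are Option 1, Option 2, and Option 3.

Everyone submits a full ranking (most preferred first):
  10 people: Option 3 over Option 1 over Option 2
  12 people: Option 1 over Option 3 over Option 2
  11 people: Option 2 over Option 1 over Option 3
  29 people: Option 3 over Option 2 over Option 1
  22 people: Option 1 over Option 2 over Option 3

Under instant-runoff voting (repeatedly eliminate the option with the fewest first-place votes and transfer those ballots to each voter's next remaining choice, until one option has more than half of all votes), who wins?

Round 1: Option 1 34, Option 2 11, Option 3 39. Option 2 eliminated.
Round 2: Option 1 45, Option 3 39. Option 1 has a majority (≥43).

Option 1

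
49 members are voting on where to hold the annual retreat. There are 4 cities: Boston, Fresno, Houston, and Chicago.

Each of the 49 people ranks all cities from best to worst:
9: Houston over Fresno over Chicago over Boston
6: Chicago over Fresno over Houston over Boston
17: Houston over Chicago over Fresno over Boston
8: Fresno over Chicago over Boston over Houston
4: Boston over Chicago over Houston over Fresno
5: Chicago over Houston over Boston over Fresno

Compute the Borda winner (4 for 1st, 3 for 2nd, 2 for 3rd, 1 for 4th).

Boston: 9×1 + 6×1 + 17×1 + 8×2 + 4×4 + 5×2 = 74
Fresno: 9×3 + 6×3 + 17×2 + 8×4 + 4×1 + 5×1 = 120
Houston: 9×4 + 6×2 + 17×4 + 8×1 + 4×2 + 5×3 = 147
Chicago: 9×2 + 6×4 + 17×3 + 8×3 + 4×3 + 5×4 = 149

Chicago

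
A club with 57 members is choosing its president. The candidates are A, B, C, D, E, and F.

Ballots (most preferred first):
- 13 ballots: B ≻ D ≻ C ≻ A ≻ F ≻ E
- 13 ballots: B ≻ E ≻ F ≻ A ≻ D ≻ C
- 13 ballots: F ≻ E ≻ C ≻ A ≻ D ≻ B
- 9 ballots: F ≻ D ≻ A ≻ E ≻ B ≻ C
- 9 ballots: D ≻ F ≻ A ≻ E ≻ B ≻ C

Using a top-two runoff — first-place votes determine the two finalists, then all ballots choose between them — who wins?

Round 1 first-place votes: A 0, B 26, C 0, D 9, E 0, F 22. B and F advance.
Runoff: B is ranked above F on 26 ballots, F above B on 31.

F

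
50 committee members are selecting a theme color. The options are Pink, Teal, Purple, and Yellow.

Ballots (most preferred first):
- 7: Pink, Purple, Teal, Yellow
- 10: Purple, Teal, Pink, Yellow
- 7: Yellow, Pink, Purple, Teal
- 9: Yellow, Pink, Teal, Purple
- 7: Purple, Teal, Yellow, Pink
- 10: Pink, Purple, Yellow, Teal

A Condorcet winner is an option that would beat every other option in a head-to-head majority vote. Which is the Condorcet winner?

Pink

Pink vs Teal: 33–17
Pink vs Purple: 33–17
Pink vs Yellow: 27–23
Pink beats every other option.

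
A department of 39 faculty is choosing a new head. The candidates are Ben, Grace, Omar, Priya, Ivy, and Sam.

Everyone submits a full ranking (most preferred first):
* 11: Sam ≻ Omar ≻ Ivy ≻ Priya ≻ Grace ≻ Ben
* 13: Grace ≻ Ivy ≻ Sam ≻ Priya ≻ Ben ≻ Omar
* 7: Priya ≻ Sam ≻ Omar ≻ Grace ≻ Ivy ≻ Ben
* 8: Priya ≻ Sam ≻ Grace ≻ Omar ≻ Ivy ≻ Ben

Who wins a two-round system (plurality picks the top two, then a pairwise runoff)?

Round 1 first-place votes: Ben 0, Grace 13, Omar 0, Priya 15, Ivy 0, Sam 11. Priya and Grace advance.
Runoff: Priya is ranked above Grace on 26 ballots, Grace above Priya on 13.

Priya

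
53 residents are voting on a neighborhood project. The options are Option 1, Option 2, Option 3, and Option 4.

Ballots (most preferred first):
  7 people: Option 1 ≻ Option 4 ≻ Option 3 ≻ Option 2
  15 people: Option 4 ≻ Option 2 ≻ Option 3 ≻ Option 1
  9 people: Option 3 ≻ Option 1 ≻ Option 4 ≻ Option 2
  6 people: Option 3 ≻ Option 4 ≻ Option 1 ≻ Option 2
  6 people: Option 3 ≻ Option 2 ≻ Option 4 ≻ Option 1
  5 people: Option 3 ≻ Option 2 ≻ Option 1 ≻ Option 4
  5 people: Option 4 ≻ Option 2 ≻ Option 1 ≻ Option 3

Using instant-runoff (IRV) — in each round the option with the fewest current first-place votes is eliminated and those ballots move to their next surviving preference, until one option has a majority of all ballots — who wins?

Round 1: Option 1 7, Option 2 0, Option 3 26, Option 4 20. Option 2 eliminated.
Round 2: Option 1 7, Option 3 26, Option 4 20. Option 1 eliminated.
Round 3: Option 3 26, Option 4 27. Option 4 has a majority (≥27).

Option 4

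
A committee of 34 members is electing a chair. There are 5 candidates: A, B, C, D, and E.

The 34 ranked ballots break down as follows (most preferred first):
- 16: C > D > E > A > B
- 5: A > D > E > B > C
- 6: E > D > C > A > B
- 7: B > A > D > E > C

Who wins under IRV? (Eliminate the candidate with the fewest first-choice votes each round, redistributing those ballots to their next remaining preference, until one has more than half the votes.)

Round 1: A 5, B 7, C 16, D 0, E 6. D eliminated.
Round 2: A 5, B 7, C 16, E 6. A eliminated.
Round 3: B 7, C 16, E 11. B eliminated.
Round 4: C 16, E 18. E has a majority (≥18).

E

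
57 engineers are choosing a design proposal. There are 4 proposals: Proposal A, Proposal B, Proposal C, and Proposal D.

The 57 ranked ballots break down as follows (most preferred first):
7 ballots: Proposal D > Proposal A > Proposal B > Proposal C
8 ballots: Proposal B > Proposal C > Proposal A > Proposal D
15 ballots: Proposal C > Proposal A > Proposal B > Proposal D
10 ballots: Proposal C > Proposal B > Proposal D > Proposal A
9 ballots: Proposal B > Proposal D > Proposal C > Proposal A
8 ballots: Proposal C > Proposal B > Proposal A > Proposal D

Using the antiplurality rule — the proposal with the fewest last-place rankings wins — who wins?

Last-place votes: Proposal A 19, Proposal B 0, Proposal C 7, Proposal D 31.

Proposal B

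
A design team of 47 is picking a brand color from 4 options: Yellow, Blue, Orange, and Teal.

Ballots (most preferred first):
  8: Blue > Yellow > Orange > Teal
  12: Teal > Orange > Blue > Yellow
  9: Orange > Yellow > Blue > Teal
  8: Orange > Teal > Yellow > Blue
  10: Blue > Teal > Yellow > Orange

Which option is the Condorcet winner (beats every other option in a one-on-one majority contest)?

Orange

Orange vs Yellow: 29–18
Orange vs Blue: 29–18
Orange vs Teal: 25–22
Orange beats every other option.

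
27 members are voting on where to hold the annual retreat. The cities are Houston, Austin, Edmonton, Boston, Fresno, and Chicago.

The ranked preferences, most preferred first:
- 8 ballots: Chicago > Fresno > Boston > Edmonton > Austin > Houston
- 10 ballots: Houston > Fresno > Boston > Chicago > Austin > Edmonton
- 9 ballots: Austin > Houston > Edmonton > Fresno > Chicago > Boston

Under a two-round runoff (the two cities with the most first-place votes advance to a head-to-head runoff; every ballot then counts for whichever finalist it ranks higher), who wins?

Austin

Round 1 first-place votes: Houston 10, Austin 9, Edmonton 0, Boston 0, Fresno 0, Chicago 8. Houston and Austin advance.
Runoff: Houston is ranked above Austin on 10 ballots, Austin above Houston on 17.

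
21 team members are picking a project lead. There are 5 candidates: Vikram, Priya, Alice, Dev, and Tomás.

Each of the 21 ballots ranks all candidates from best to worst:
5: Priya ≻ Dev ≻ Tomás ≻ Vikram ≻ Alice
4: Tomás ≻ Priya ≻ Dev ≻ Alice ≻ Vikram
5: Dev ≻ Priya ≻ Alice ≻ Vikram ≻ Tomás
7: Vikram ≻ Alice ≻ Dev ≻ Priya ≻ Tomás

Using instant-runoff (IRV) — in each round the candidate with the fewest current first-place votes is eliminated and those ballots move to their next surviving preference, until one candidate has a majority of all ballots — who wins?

Round 1: Vikram 7, Priya 5, Alice 0, Dev 5, Tomás 4. Alice eliminated.
Round 2: Vikram 7, Priya 5, Dev 5, Tomás 4. Tomás eliminated.
Round 3: Vikram 7, Priya 9, Dev 5. Dev eliminated.
Round 4: Vikram 7, Priya 14. Priya has a majority (≥11).

Priya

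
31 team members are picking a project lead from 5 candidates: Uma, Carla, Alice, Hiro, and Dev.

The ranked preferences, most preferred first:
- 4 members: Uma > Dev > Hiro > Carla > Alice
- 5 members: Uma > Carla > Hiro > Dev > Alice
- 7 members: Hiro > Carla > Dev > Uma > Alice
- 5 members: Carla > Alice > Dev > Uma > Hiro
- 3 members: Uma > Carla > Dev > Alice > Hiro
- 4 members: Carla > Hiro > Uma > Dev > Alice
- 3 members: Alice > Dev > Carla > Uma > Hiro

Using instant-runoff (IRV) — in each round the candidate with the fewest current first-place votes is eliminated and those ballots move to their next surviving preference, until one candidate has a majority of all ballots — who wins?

Round 1: Uma 12, Carla 9, Alice 3, Hiro 7, Dev 0. Dev eliminated.
Round 2: Uma 12, Carla 9, Alice 3, Hiro 7. Alice eliminated.
Round 3: Uma 12, Carla 12, Hiro 7. Hiro eliminated.
Round 4: Uma 12, Carla 19. Carla has a majority (≥16).

Carla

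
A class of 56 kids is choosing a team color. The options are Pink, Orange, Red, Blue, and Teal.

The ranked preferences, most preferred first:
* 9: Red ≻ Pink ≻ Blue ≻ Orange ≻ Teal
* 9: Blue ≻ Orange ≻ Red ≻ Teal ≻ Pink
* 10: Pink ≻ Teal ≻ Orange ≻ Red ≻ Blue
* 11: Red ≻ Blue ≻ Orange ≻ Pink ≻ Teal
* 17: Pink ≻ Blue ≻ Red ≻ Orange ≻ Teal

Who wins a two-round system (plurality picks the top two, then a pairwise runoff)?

Round 1 first-place votes: Pink 27, Orange 0, Red 20, Blue 9, Teal 0. Pink and Red advance.
Runoff: Pink is ranked above Red on 27 ballots, Red above Pink on 29.

Red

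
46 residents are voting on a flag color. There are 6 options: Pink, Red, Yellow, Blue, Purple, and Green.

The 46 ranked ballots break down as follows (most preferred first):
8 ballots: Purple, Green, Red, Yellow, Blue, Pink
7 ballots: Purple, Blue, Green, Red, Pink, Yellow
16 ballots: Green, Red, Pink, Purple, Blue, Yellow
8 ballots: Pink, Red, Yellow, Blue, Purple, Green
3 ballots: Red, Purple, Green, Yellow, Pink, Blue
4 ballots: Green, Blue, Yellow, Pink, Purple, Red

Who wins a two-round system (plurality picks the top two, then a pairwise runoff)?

Purple

Round 1 first-place votes: Pink 8, Red 3, Yellow 0, Blue 0, Purple 15, Green 20. Green and Purple advance.
Runoff: Green is ranked above Purple on 20 ballots, Purple above Green on 26.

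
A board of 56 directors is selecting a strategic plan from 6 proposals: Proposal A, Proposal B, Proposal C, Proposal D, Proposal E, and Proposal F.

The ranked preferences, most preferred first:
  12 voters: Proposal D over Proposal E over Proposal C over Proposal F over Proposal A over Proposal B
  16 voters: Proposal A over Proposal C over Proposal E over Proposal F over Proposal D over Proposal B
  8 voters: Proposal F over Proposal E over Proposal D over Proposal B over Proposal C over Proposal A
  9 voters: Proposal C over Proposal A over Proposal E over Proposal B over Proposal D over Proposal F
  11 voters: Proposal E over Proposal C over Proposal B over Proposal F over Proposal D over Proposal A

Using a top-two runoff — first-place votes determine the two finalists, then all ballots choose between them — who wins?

Round 1 first-place votes: Proposal A 16, Proposal B 0, Proposal C 9, Proposal D 12, Proposal E 11, Proposal F 8. Proposal A and Proposal D advance.
Runoff: Proposal A is ranked above Proposal D on 25 ballots, Proposal D above Proposal A on 31.

Proposal D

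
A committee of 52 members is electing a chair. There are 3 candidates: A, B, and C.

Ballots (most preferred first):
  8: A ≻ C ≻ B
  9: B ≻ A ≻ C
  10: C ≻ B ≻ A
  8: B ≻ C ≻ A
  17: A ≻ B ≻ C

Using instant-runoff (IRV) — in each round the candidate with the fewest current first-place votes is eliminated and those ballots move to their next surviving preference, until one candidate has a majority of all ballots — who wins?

Round 1: A 25, B 17, C 10. C eliminated.
Round 2: A 25, B 27. B has a majority (≥27).

B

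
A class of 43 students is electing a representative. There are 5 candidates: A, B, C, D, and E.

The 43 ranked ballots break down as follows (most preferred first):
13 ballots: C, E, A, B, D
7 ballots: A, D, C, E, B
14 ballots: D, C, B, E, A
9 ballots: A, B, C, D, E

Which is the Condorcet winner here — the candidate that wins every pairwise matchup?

C vs A: 27–16
C vs B: 34–9
C vs D: 22–21
C vs E: 43–0
C beats every other candidate.

C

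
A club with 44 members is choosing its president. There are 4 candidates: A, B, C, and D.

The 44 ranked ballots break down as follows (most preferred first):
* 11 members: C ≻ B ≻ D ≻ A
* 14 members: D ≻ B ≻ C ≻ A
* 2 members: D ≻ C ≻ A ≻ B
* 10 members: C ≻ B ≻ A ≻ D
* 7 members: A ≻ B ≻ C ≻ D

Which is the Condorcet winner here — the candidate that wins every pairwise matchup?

C

C vs A: 37–7
C vs B: 23–21
C vs D: 28–16
C beats every other candidate.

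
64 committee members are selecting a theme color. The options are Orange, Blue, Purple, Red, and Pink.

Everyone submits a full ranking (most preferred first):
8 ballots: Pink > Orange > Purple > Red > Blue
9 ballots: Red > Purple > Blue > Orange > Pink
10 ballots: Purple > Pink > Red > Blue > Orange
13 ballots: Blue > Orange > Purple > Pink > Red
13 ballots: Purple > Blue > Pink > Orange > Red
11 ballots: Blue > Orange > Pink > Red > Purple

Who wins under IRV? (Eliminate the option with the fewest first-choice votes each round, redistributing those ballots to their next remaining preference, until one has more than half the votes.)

Purple

Round 1: Orange 0, Blue 24, Purple 23, Red 9, Pink 8. Orange eliminated.
Round 2: Blue 24, Purple 23, Red 9, Pink 8. Pink eliminated.
Round 3: Blue 24, Purple 31, Red 9. Red eliminated.
Round 4: Blue 24, Purple 40. Purple has a majority (≥33).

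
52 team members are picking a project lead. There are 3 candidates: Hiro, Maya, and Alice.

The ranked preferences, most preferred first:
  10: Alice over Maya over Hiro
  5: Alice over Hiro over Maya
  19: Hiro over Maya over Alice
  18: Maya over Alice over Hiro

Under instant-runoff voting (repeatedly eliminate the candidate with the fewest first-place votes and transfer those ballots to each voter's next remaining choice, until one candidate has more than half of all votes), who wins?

Round 1: Hiro 19, Maya 18, Alice 15. Alice eliminated.
Round 2: Hiro 24, Maya 28. Maya has a majority (≥27).

Maya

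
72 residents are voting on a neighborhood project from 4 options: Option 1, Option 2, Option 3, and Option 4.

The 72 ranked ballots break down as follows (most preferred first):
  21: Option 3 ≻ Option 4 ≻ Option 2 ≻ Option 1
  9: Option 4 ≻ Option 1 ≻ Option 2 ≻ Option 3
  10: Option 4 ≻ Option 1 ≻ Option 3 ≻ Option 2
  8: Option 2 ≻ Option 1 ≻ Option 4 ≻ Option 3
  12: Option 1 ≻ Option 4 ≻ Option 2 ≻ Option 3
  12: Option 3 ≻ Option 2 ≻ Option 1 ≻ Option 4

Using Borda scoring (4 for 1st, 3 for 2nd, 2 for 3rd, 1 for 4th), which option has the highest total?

Option 4

Option 1: 21×1 + 9×3 + 10×3 + 8×3 + 12×4 + 12×2 = 174
Option 2: 21×2 + 9×2 + 10×1 + 8×4 + 12×2 + 12×3 = 162
Option 3: 21×4 + 9×1 + 10×2 + 8×1 + 12×1 + 12×4 = 181
Option 4: 21×3 + 9×4 + 10×4 + 8×2 + 12×3 + 12×1 = 203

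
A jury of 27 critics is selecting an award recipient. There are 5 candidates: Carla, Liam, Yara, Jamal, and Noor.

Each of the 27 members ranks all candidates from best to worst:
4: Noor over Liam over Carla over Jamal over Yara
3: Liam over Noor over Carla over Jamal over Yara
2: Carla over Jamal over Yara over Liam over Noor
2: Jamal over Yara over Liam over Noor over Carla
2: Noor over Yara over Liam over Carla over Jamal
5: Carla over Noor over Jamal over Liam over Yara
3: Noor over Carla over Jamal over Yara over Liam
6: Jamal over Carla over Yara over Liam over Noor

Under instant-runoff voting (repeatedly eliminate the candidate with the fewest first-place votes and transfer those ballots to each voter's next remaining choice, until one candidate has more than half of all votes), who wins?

Round 1: Carla 7, Liam 3, Yara 0, Jamal 8, Noor 9. Yara eliminated.
Round 2: Carla 7, Liam 3, Jamal 8, Noor 9. Liam eliminated.
Round 3: Carla 7, Jamal 8, Noor 12. Carla eliminated.
Round 4: Jamal 10, Noor 17. Noor has a majority (≥14).

Noor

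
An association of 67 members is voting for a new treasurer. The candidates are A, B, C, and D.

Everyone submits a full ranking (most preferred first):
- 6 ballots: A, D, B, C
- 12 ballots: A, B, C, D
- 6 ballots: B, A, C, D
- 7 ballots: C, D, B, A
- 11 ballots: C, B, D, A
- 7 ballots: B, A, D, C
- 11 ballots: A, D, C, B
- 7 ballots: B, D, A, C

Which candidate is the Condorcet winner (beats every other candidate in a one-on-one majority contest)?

B

B vs A: 38–29
B vs C: 38–29
B vs D: 43–24
B beats every other candidate.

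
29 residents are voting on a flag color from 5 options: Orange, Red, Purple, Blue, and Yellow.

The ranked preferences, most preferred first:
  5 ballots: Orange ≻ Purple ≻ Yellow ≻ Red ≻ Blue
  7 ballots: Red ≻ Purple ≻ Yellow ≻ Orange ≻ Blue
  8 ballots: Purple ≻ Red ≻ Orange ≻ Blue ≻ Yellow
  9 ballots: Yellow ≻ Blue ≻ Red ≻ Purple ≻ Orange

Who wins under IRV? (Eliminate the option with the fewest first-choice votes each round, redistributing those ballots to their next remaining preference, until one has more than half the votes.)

Purple

Round 1: Orange 5, Red 7, Purple 8, Blue 0, Yellow 9. Blue eliminated.
Round 2: Orange 5, Red 7, Purple 8, Yellow 9. Orange eliminated.
Round 3: Red 7, Purple 13, Yellow 9. Red eliminated.
Round 4: Purple 20, Yellow 9. Purple has a majority (≥15).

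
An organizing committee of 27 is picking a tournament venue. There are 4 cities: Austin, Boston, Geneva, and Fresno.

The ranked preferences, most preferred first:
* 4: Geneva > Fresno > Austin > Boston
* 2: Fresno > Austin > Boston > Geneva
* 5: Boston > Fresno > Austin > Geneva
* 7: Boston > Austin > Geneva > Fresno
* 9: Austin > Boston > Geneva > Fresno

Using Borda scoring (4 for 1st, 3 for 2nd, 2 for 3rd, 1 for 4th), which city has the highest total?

Boston

Austin: 4×2 + 2×3 + 5×2 + 7×3 + 9×4 = 81
Boston: 4×1 + 2×2 + 5×4 + 7×4 + 9×3 = 83
Geneva: 4×4 + 2×1 + 5×1 + 7×2 + 9×2 = 55
Fresno: 4×3 + 2×4 + 5×3 + 7×1 + 9×1 = 51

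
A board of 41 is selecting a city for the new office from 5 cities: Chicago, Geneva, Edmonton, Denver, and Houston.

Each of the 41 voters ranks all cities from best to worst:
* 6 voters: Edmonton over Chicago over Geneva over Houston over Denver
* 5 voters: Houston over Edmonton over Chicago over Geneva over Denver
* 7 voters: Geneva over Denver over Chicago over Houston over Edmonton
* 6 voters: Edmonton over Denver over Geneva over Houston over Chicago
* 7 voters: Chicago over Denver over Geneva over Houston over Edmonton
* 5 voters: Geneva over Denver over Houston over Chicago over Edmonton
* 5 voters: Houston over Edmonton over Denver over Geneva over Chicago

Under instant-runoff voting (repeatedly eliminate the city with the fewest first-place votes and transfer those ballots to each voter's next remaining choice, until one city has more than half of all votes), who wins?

Round 1: Chicago 7, Geneva 12, Edmonton 12, Denver 0, Houston 10. Denver eliminated.
Round 2: Chicago 7, Geneva 12, Edmonton 12, Houston 10. Chicago eliminated.
Round 3: Geneva 19, Edmonton 12, Houston 10. Houston eliminated.
Round 4: Geneva 19, Edmonton 22. Edmonton has a majority (≥21).

Edmonton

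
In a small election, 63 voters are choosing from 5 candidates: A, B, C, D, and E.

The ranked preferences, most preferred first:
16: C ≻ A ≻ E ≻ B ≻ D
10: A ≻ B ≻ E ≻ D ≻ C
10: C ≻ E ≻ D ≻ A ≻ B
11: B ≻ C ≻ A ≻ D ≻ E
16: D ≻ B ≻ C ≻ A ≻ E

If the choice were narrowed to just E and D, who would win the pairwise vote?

E

E is ranked above D on 36 ballots; D above E on 27.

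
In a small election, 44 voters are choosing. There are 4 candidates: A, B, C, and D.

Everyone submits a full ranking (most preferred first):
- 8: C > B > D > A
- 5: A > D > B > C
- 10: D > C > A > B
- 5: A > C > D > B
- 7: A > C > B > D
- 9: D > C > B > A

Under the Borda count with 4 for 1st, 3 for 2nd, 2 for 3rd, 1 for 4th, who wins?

C

A: 8×1 + 5×4 + 10×2 + 5×4 + 7×4 + 9×1 = 105
B: 8×3 + 5×2 + 10×1 + 5×1 + 7×2 + 9×2 = 81
C: 8×4 + 5×1 + 10×3 + 5×3 + 7×3 + 9×3 = 130
D: 8×2 + 5×3 + 10×4 + 5×2 + 7×1 + 9×4 = 124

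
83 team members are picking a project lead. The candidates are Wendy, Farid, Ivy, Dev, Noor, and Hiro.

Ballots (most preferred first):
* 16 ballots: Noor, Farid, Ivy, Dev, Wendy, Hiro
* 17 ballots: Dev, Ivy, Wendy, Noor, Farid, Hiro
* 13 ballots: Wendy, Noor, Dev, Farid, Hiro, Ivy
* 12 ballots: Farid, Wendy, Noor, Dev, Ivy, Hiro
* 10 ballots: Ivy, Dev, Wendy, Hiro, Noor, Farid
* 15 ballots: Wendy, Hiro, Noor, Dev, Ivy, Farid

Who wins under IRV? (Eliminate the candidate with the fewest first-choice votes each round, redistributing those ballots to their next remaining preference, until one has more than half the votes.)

Dev

Round 1: Wendy 28, Farid 12, Ivy 10, Dev 17, Noor 16, Hiro 0. Hiro eliminated.
Round 2: Wendy 28, Farid 12, Ivy 10, Dev 17, Noor 16. Ivy eliminated.
Round 3: Wendy 28, Farid 12, Dev 27, Noor 16. Farid eliminated.
Round 4: Wendy 40, Dev 27, Noor 16. Noor eliminated.
Round 5: Wendy 40, Dev 43. Dev has a majority (≥42).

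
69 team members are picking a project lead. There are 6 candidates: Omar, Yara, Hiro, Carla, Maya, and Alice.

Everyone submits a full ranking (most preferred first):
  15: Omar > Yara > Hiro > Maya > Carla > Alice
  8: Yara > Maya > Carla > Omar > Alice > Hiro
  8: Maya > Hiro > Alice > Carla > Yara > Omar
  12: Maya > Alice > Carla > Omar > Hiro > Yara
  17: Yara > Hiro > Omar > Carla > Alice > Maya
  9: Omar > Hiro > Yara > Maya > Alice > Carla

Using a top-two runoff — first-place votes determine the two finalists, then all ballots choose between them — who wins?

Omar

Round 1 first-place votes: Omar 24, Yara 25, Hiro 0, Carla 0, Maya 20, Alice 0. Yara and Omar advance.
Runoff: Yara is ranked above Omar on 33 ballots, Omar above Yara on 36.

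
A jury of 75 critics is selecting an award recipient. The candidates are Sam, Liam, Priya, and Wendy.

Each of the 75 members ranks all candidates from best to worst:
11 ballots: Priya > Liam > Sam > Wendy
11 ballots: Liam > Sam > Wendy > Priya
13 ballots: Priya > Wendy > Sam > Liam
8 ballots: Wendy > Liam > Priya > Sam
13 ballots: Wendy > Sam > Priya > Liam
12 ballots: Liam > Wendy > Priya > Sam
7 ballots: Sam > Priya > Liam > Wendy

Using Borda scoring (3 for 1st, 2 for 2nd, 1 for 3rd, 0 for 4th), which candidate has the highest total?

Sam: 11×1 + 11×2 + 13×1 + 8×0 + 13×2 + 12×0 + 7×3 = 93
Liam: 11×2 + 11×3 + 13×0 + 8×2 + 13×0 + 12×3 + 7×1 = 114
Priya: 11×3 + 11×0 + 13×3 + 8×1 + 13×1 + 12×1 + 7×2 = 119
Wendy: 11×0 + 11×1 + 13×2 + 8×3 + 13×3 + 12×2 + 7×0 = 124

Wendy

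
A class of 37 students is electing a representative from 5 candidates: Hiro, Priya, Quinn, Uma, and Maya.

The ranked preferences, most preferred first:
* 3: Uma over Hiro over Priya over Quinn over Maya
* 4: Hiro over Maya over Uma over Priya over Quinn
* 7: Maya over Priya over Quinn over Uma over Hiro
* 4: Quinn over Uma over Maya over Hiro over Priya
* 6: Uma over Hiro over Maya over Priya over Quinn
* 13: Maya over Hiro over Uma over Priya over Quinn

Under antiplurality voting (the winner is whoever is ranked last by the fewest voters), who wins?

Uma

Last-place votes: Hiro 7, Priya 4, Quinn 23, Uma 0, Maya 3.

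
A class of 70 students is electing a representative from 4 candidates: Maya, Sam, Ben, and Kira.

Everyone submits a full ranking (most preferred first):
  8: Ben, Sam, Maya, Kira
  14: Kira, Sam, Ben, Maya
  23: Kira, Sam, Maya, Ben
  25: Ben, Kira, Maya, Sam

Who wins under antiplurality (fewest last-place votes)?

Last-place votes: Maya 14, Sam 25, Ben 23, Kira 8.

Kira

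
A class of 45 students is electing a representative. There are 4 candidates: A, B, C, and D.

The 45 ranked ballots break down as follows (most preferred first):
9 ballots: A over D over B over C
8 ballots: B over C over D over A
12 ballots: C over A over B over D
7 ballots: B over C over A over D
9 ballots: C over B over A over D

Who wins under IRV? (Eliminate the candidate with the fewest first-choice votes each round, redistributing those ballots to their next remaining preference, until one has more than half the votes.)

Round 1: A 9, B 15, C 21, D 0. D eliminated.
Round 2: A 9, B 15, C 21. A eliminated.
Round 3: B 24, C 21. B has a majority (≥23).

B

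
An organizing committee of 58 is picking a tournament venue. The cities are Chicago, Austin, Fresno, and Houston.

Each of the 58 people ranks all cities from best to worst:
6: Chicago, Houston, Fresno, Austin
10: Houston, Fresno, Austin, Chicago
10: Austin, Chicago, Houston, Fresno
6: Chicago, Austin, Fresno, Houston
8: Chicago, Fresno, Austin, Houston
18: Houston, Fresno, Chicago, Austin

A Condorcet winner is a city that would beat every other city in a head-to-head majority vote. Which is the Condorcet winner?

Chicago vs Austin: 38–20
Chicago vs Fresno: 30–28
Chicago vs Houston: 30–28
Chicago beats every other city.

Chicago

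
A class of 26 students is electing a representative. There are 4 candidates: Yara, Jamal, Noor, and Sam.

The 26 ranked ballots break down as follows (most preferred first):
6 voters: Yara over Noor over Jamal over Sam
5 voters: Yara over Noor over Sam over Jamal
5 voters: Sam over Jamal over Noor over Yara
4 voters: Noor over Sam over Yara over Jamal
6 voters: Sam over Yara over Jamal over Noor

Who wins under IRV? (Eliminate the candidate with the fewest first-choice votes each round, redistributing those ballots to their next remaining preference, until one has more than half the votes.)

Sam

Round 1: Yara 11, Jamal 0, Noor 4, Sam 11. Jamal eliminated.
Round 2: Yara 11, Noor 4, Sam 11. Noor eliminated.
Round 3: Yara 11, Sam 15. Sam has a majority (≥14).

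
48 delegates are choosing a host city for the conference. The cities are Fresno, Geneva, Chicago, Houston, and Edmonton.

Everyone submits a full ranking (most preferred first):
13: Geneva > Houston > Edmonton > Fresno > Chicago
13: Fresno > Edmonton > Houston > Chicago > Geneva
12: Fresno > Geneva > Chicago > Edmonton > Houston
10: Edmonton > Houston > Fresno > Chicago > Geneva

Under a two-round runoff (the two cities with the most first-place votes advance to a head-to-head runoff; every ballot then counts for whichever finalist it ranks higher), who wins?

Fresno

Round 1 first-place votes: Fresno 25, Geneva 13, Chicago 0, Houston 0, Edmonton 10. Fresno and Geneva advance.
Runoff: Fresno is ranked above Geneva on 35 ballots, Geneva above Fresno on 13.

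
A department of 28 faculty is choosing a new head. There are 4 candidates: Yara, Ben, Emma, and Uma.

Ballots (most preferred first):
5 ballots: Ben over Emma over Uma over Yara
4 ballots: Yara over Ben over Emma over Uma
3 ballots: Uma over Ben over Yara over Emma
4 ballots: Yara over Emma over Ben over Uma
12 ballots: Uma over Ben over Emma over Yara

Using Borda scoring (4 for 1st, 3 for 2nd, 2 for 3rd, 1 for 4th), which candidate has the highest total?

Yara: 5×1 + 4×4 + 3×2 + 4×4 + 12×1 = 55
Ben: 5×4 + 4×3 + 3×3 + 4×2 + 12×3 = 85
Emma: 5×3 + 4×2 + 3×1 + 4×3 + 12×2 = 62
Uma: 5×2 + 4×1 + 3×4 + 4×1 + 12×4 = 78

Ben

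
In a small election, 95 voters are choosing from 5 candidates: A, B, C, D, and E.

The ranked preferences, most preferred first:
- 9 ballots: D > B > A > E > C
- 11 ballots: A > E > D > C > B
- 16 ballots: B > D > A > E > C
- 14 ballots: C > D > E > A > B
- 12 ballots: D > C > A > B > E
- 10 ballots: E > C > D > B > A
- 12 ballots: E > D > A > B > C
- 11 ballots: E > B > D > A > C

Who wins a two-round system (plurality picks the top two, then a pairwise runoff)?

Round 1 first-place votes: A 11, B 16, C 14, D 21, E 33. E and D advance.
Runoff: E is ranked above D on 44 ballots, D above E on 51.

D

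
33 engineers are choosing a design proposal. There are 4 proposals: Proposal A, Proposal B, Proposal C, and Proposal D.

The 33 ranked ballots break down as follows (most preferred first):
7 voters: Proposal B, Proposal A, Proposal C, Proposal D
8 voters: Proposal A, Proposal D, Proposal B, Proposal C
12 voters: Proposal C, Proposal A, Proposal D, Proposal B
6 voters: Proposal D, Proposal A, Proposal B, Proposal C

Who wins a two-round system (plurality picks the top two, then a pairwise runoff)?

Proposal A

Round 1 first-place votes: Proposal A 8, Proposal B 7, Proposal C 12, Proposal D 6. Proposal C and Proposal A advance.
Runoff: Proposal C is ranked above Proposal A on 12 ballots, Proposal A above Proposal C on 21.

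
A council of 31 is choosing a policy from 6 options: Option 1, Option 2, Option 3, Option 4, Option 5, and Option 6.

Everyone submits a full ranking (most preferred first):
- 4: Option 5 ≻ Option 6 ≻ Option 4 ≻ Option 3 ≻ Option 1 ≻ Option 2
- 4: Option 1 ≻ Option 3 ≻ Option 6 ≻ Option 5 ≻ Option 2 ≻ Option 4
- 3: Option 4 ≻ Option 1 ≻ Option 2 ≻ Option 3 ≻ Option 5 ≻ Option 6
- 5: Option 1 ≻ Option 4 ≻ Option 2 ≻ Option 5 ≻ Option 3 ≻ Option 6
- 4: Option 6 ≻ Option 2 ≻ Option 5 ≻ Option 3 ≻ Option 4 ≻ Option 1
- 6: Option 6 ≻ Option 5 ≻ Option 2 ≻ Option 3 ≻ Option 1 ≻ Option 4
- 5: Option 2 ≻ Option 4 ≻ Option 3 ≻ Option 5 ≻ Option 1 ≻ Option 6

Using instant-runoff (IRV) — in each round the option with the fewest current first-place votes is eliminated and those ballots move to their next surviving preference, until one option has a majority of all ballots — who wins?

Round 1: Option 1 9, Option 2 5, Option 3 0, Option 4 3, Option 5 4, Option 6 10. Option 3 eliminated.
Round 2: Option 1 9, Option 2 5, Option 4 3, Option 5 4, Option 6 10. Option 4 eliminated.
Round 3: Option 1 12, Option 2 5, Option 5 4, Option 6 10. Option 5 eliminated.
Round 4: Option 1 12, Option 2 5, Option 6 14. Option 2 eliminated.
Round 5: Option 1 17, Option 6 14. Option 1 has a majority (≥16).

Option 1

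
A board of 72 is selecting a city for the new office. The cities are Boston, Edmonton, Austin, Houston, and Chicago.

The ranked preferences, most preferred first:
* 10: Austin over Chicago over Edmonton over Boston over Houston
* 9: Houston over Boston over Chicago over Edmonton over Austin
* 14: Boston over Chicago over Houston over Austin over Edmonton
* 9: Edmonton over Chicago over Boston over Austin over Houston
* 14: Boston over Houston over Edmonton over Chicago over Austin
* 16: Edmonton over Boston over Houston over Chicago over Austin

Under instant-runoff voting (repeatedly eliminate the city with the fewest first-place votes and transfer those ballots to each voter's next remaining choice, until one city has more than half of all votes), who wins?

Boston

Round 1: Boston 28, Edmonton 25, Austin 10, Houston 9, Chicago 0. Chicago eliminated.
Round 2: Boston 28, Edmonton 25, Austin 10, Houston 9. Houston eliminated.
Round 3: Boston 37, Edmonton 25, Austin 10. Boston has a majority (≥37).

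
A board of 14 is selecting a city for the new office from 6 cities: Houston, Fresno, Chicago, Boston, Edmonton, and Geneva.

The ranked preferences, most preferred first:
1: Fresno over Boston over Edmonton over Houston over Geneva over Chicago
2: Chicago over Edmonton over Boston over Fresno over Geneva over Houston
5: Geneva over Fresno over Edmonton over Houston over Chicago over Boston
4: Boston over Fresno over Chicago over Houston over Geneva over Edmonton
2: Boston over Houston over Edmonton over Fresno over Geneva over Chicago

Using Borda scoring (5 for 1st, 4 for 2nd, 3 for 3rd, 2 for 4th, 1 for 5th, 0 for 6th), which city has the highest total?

Houston: 1×2 + 2×0 + 5×2 + 4×2 + 2×4 = 28
Fresno: 1×5 + 2×2 + 5×4 + 4×4 + 2×2 = 49
Chicago: 1×0 + 2×5 + 5×1 + 4×3 + 2×0 = 27
Boston: 1×4 + 2×3 + 5×0 + 4×5 + 2×5 = 40
Edmonton: 1×3 + 2×4 + 5×3 + 4×0 + 2×3 = 32
Geneva: 1×1 + 2×1 + 5×5 + 4×1 + 2×1 = 34

Fresno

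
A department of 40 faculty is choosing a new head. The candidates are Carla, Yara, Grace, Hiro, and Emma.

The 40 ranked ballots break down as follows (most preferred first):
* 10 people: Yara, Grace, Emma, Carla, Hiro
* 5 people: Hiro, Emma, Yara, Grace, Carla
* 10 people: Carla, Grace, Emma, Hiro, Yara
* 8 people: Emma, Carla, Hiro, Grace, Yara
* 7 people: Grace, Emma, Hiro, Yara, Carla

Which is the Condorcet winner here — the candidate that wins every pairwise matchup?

Grace

Grace vs Carla: 22–18
Grace vs Yara: 25–15
Grace vs Hiro: 27–13
Grace vs Emma: 27–13
Grace beats every other candidate.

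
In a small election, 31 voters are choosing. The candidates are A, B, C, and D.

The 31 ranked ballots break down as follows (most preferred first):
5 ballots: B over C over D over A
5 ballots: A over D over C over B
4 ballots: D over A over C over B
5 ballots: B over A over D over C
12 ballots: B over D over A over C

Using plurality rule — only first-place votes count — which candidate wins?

B

First-place votes: A 5, B 22, C 0, D 4.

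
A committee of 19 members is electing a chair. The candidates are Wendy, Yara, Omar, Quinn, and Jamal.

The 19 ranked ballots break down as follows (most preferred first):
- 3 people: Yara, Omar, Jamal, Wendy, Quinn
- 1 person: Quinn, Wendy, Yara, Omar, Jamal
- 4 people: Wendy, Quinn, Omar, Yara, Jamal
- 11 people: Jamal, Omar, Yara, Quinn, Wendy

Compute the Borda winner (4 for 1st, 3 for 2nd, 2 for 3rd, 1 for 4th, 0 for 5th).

Omar

Wendy: 3×1 + 1×3 + 4×4 + 11×0 = 22
Yara: 3×4 + 1×2 + 4×1 + 11×2 = 40
Omar: 3×3 + 1×1 + 4×2 + 11×3 = 51
Quinn: 3×0 + 1×4 + 4×3 + 11×1 = 27
Jamal: 3×2 + 1×0 + 4×0 + 11×4 = 50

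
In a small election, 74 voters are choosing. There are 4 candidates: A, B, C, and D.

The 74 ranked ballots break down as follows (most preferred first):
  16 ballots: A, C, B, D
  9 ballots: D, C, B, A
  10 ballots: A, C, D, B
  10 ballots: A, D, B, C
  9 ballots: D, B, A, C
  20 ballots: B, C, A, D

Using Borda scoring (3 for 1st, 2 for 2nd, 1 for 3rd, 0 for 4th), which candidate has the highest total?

A: 16×3 + 9×0 + 10×3 + 10×3 + 9×1 + 20×1 = 137
B: 16×1 + 9×1 + 10×0 + 10×1 + 9×2 + 20×3 = 113
C: 16×2 + 9×2 + 10×2 + 10×0 + 9×0 + 20×2 = 110
D: 16×0 + 9×3 + 10×1 + 10×2 + 9×3 + 20×0 = 84

A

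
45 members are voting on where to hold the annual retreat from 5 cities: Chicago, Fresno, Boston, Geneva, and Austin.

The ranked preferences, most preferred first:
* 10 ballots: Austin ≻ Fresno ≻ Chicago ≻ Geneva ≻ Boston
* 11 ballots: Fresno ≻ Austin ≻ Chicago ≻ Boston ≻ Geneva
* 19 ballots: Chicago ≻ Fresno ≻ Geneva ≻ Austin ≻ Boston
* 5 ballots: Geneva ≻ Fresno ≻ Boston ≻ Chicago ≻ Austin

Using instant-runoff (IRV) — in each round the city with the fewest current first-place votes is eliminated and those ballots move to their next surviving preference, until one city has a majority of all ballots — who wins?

Fresno

Round 1: Chicago 19, Fresno 11, Boston 0, Geneva 5, Austin 10. Boston eliminated.
Round 2: Chicago 19, Fresno 11, Geneva 5, Austin 10. Geneva eliminated.
Round 3: Chicago 19, Fresno 16, Austin 10. Austin eliminated.
Round 4: Chicago 19, Fresno 26. Fresno has a majority (≥23).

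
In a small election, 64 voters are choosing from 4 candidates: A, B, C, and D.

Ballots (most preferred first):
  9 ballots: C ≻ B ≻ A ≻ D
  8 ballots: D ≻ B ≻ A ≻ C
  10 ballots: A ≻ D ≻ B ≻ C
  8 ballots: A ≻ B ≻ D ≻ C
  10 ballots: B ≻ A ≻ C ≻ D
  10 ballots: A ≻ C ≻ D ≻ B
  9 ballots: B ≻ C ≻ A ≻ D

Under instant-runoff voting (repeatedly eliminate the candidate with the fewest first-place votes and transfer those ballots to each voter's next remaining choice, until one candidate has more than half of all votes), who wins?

Round 1: A 28, B 19, C 9, D 8. D eliminated.
Round 2: A 28, B 27, C 9. C eliminated.
Round 3: A 28, B 36. B has a majority (≥33).

B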